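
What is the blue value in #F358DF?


Color: #F358DF
R = F3 = 243
G = 58 = 88
B = DF = 223
Blue = 223


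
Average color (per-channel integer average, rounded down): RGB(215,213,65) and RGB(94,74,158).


Midpoint: each channel = ⌊(C₁+C₂)/2⌋
R: ⌊(215+94)/2⌋ = 154
G: ⌊(213+74)/2⌋ = 143
B: ⌊(65+158)/2⌋ = 111
= RGB(154, 143, 111)


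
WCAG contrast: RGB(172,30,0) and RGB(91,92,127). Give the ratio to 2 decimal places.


Linearize each sRGB channel c=v/255: c/12.92 if c ≤ 0.04045 else ((c+0.055)/1.055)^2.4
L = 0.2126×R_lin + 0.7152×G_lin + 0.0722×B_lin
Color 1 (172,30,0):
  R=172: 172/255≈0.6745 > 0.04045 → ((0.6745+0.055)/1.055)^2.4 ≈ 0.41254
  G=30: 30/255≈0.1176 > 0.04045 → ((0.1176+0.055)/1.055)^2.4 ≈ 0.01298
  B=0: 0/255≈0.0000 ≤ 0.04045 → 0.0000/12.92 ≈ 0.00000
  L1 = 0.2126×0.41254 + 0.7152×0.01298 + 0.0722×0.00000 ≈ 0.09699
Color 2 (91,92,127):
  R=91: 91/255≈0.3569 > 0.04045 → ((0.3569+0.055)/1.055)^2.4 ≈ 0.10462
  G=92: 92/255≈0.3608 > 0.04045 → ((0.3608+0.055)/1.055)^2.4 ≈ 0.10702
  B=127: 127/255≈0.4980 > 0.04045 → ((0.4980+0.055)/1.055)^2.4 ≈ 0.21223
  L2 = 0.2126×0.10462 + 0.7152×0.10702 + 0.0722×0.21223 ≈ 0.11411
Lighter = 0.11411, Darker = 0.09699
Ratio = (L_lighter + 0.05) / (L_darker + 0.05)
Ratio = (0.11411 + 0.05) / (0.09699 + 0.05) = 0.16411 / 0.14699 ≈ 1.1164
Ratio ≈ 1.12:1


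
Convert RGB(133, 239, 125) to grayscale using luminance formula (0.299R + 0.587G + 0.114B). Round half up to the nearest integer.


Gray = 0.299×R + 0.587×G + 0.114×B
Gray = 0.299×133 + 0.587×239 + 0.114×125
Gray = 39.767 + 140.293 + 14.250
Gray = 194.310 → round half up → 194
Gray = 194


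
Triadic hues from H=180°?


Triadic: equally spaced at 120° intervals
H1 = 180°
H2 = (180 + 120) mod 360 = 300°
H3 = (180 + 240) mod 360 = 60°
Triadic = 180°, 300°, 60°


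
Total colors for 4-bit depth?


Colors = 2^bits = 2^4
= 16 colors


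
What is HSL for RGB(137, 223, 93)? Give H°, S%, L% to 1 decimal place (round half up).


Normalize: R'=137/255≈0.5373, G'=223/255≈0.8745, B'=93/255≈0.3647
Max=223/255, Min=93/255, Δ=Max-Min=130/255
L = (Max+Min)/2 = (223+93)/510 = 316/510 = 0.61960… → L = 62.0%
L > 0.5 → S = Δ/(2-Max-Min) = 130/(510-223-93) = 130/194 = 0.67010… → S = 67.0%
(the 1/255 factors cancel in S and H, so raw channel differences can be used)
Max is G' → H = 60 × ((B-R)/Δ + 2) = 60 × ((93-137)/130 + 2)
  -44/130 + 2 = -0.3384… + 2 = 1.6615…
  H = 60 × 1.6615… = 99.692…° → H = 99.7°
= HSL(99.7°, 67.0%, 62.0%)


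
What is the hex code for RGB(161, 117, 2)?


R = 161 → A1 (hex)
G = 117 → 75 (hex)
B = 2 → 02 (hex)
Hex = #A17502


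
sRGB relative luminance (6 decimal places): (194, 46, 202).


Linearize each channel (sRGB transfer function): c = v/255; c_lin = c/12.92 if c ≤ 0.04045, else ((c+0.055)/1.055)^2.4
  R: 194/255 ≈ 0.760784 > 0.04045 → ((0.760784+0.055)/1.055)^2.4 ≈ 0.539479
  G: 46/255 ≈ 0.180392 > 0.04045 → ((0.180392+0.055)/1.055)^2.4 ≈ 0.027321
  B: 202/255 ≈ 0.792157 > 0.04045 → ((0.792157+0.055)/1.055)^2.4 ≈ 0.590619
R_lin = 0.539479, G_lin = 0.027321, B_lin = 0.590619
L = 0.2126×R + 0.7152×G + 0.0722×B
L = 0.2126×0.539479 + 0.7152×0.027321 + 0.0722×0.590619
L ≈ 0.176876


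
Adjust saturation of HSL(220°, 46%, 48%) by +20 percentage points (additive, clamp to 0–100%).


Original S = 46%
Adjustment = +20 percentage points
New S = 46 + (20) = 66
Clamp to [0, 100] → 66
= HSL(220°, 66%, 48%)


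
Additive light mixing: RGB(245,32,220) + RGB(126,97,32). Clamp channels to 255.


Additive: each channel = min(255, C₁+C₂)
R: 245+126 = 371 → 255
G: 32+97 = 129 → 129
B: 220+32 = 252 → 252
= RGB(255, 129, 252)


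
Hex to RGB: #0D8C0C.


0D → 13 (R)
8C → 140 (G)
0C → 12 (B)
= RGB(13, 140, 12)


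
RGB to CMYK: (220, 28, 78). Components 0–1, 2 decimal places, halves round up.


R'=220/255≈0.8627, G'=28/255≈0.1098, B'=78/255≈0.3059
K = 1 - max(R',G',B') = 1 - 220/255 = 35/255 = 0.13725… → 0.14
(1-R'-K)/(1-K) simplifies to (max-R)/max with max = 220:
C = (220-220)/220 = 0/220 = 0 → 0.00
M = (220-28)/220 = 192/220 = 0.87272… → 0.87
Y = (220-78)/220 = 142/220 = 0.64545… → 0.65
= CMYK(0.00, 0.87, 0.65, 0.14)


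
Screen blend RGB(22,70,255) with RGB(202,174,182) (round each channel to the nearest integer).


Screen: C = 255 - (255-A)×(255-B)/255, rounded to nearest integer
R: 255 - (255-22)×(255-202)/255 = 255 - 12349/255 ≈ 255 - 48.427 = 206.573 → 207
G: 255 - (255-70)×(255-174)/255 = 255 - 14985/255 ≈ 255 - 58.765 = 196.235 → 196
B: 255 - (255-255)×(255-182)/255 = 255 - 0/255 ≈ 255 - 0.000 = 255.000 → 255
= RGB(207, 196, 255)


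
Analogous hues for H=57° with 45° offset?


Base hue: 57°
Left analog: (57 - 45) mod 360 = 12°
Right analog: (57 + 45) mod 360 = 102°
Analogous hues = 12° and 102°


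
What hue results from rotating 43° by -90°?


New hue = (H + rotation) mod 360
New hue = (43 -90) mod 360
= -47 mod 360
= 313°


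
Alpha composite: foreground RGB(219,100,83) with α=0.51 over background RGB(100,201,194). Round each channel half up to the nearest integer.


C = α×F + (1-α)×B, with 1-α = 0.49
R: 0.51×219 + 0.49×100 = 111.69 + 49.00 = 160.69 → 161
G: 0.51×100 + 0.49×201 = 51.00 + 98.49 = 149.49 → 149
B: 0.51×83 + 0.49×194 = 42.33 + 95.06 = 137.39 → 137
= RGB(161, 149, 137)


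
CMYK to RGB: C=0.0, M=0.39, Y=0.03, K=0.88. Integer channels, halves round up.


R = 255 × (1-C) × (1-K) = 255 × 1.00 × 0.12 = 30.6 → 31
G = 255 × (1-M) × (1-K) = 255 × 0.61 × 0.12 = 18.666 → 19
B = 255 × (1-Y) × (1-K) = 255 × 0.97 × 0.12 = 29.682 → 30
= RGB(31, 19, 30)


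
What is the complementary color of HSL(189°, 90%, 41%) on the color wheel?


Complement = opposite side of color wheel = hue + 180°
H' = (189 + 180) mod 360 = 9°
S and L unchanged.
= HSL(9°, 90%, 41%)


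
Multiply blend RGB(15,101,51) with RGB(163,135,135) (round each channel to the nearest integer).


Multiply: C = A×B/255, rounded to nearest integer
R: 15×163/255 = 2445/255 ≈ 9.588 → 10
G: 101×135/255 = 13635/255 ≈ 53.471 → 53
B: 51×135/255 = 6885/255 ≈ 27.000 → 27
= RGB(10, 53, 27)


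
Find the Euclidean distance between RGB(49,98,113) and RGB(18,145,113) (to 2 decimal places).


d = √[(R₁-R₂)² + (G₁-G₂)² + (B₁-B₂)²]
d = √[(49-18)² + (98-145)² + (113-113)²]
d = √[961 + 2209 + 0]
d = √3170
d ≈ 56.30


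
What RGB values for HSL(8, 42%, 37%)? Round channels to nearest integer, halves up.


H=8°, S=0.42, L=0.37
C = (1-|2L-1|)×S = (1-|-0.26|)×0.42 = 0.3108
H' = H/60 = 8/60 ≈ 0.1333; X = C×(1-|H' mod 2 - 1|) = 0.04144
m = L - C/2 = 0.37 - 0.1554 = 0.2146
Sector ⌊H'⌋ = 0 → (R',G',B') = (0.3108, 0.04144, 0.0)
RGB = ((R'+m)×255, (G'+m)×255, (B'+m)×255) = (133.977, 65.2902, 54.723)
Round half up → RGB(134, 65, 55)


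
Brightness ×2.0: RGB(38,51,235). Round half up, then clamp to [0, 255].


Multiply each channel by 2.0, round half up, clamp to [0, 255]
R: 38×2.0 = 76
G: 51×2.0 = 102
B: 235×2.0 = 470 → clamp → 255
= RGB(76, 102, 255)


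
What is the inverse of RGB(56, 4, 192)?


Invert: (255-R, 255-G, 255-B)
R: 255-56 = 199
G: 255-4 = 251
B: 255-192 = 63
= RGB(199, 251, 63)


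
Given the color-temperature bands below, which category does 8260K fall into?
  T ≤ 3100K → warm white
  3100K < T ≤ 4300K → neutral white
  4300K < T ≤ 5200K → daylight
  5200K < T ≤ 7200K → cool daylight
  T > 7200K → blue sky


Temperature: 8260K
8260K > 7200K → blue sky
Classification: blue sky


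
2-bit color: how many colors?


Colors = 2^bits = 2^2
= 4 colors


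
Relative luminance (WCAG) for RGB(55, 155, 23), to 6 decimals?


Linearize each channel (sRGB transfer function): c = v/255; c_lin = c/12.92 if c ≤ 0.04045, else ((c+0.055)/1.055)^2.4
  R: 55/255 ≈ 0.215686 > 0.04045 → ((0.215686+0.055)/1.055)^2.4 ≈ 0.038204
  G: 155/255 ≈ 0.607843 > 0.04045 → ((0.607843+0.055)/1.055)^2.4 ≈ 0.327778
  B: 23/255 ≈ 0.090196 > 0.04045 → ((0.090196+0.055)/1.055)^2.4 ≈ 0.008568
R_lin = 0.038204, G_lin = 0.327778, B_lin = 0.008568
L = 0.2126×R + 0.7152×G + 0.0722×B
L = 0.2126×0.038204 + 0.7152×0.327778 + 0.0722×0.008568
L ≈ 0.243168


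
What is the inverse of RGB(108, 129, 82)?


Invert: (255-R, 255-G, 255-B)
R: 255-108 = 147
G: 255-129 = 126
B: 255-82 = 173
= RGB(147, 126, 173)


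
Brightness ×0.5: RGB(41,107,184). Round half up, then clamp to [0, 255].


Multiply each channel by 0.5, round half up, clamp to [0, 255]
R: 41×0.5 = 20.5 → round → 21
G: 107×0.5 = 53.5 → round → 54
B: 184×0.5 = 92
= RGB(21, 54, 92)


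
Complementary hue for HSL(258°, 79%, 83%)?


Complement = opposite side of color wheel = hue + 180°
H' = (258 + 180) mod 360 = 78°
S and L unchanged.
= HSL(78°, 79%, 83%)


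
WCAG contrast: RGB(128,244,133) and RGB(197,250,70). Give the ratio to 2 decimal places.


Linearize each sRGB channel c=v/255: c/12.92 if c ≤ 0.04045 else ((c+0.055)/1.055)^2.4
L = 0.2126×R_lin + 0.7152×G_lin + 0.0722×B_lin
Color 1 (128,244,133):
  R=128: 128/255≈0.5020 > 0.04045 → ((0.5020+0.055)/1.055)^2.4 ≈ 0.21586
  G=244: 244/255≈0.9569 > 0.04045 → ((0.9569+0.055)/1.055)^2.4 ≈ 0.90466
  B=133: 133/255≈0.5216 > 0.04045 → ((0.5216+0.055)/1.055)^2.4 ≈ 0.23455
  L1 = 0.2126×0.21586 + 0.7152×0.90466 + 0.0722×0.23455 ≈ 0.70984
Color 2 (197,250,70):
  R=197: 197/255≈0.7725 > 0.04045 → ((0.7725+0.055)/1.055)^2.4 ≈ 0.55834
  G=250: 250/255≈0.9804 > 0.04045 → ((0.9804+0.055)/1.055)^2.4 ≈ 0.95597
  B=70: 70/255≈0.2745 > 0.04045 → ((0.2745+0.055)/1.055)^2.4 ≈ 0.06125
  L2 = 0.2126×0.55834 + 0.7152×0.95597 + 0.0722×0.06125 ≈ 0.80684
Lighter = 0.80684, Darker = 0.70984
Ratio = (L_lighter + 0.05) / (L_darker + 0.05)
Ratio = (0.80684 + 0.05) / (0.70984 + 0.05) = 0.85684 / 0.75984 ≈ 1.1277
Ratio ≈ 1.13:1


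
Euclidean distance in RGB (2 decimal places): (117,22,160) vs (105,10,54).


d = √[(R₁-R₂)² + (G₁-G₂)² + (B₁-B₂)²]
d = √[(117-105)² + (22-10)² + (160-54)²]
d = √[144 + 144 + 11236]
d = √11524
d ≈ 107.35


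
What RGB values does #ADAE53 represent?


AD → 173 (R)
AE → 174 (G)
53 → 83 (B)
= RGB(173, 174, 83)


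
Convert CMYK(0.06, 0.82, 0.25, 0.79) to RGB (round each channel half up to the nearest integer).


R = 255 × (1-C) × (1-K) = 255 × 0.94 × 0.21 = 50.337 → 50
G = 255 × (1-M) × (1-K) = 255 × 0.18 × 0.21 = 9.639 → 10
B = 255 × (1-Y) × (1-K) = 255 × 0.75 × 0.21 = 40.1625 → 40
= RGB(50, 10, 40)


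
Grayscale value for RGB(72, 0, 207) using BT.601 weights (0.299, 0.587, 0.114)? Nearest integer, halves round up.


Gray = 0.299×R + 0.587×G + 0.114×B
Gray = 0.299×72 + 0.587×0 + 0.114×207
Gray = 21.528 + 0.000 + 23.598
Gray = 45.126 → round half up → 45
Gray = 45


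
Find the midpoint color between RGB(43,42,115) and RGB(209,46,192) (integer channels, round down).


Midpoint: each channel = ⌊(C₁+C₂)/2⌋
R: ⌊(43+209)/2⌋ = 126
G: ⌊(42+46)/2⌋ = 44
B: ⌊(115+192)/2⌋ = 153
= RGB(126, 44, 153)


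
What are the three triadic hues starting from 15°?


Triadic: equally spaced at 120° intervals
H1 = 15°
H2 = (15 + 120) mod 360 = 135°
H3 = (15 + 240) mod 360 = 255°
Triadic = 15°, 135°, 255°


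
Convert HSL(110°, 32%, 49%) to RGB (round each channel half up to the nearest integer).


H=110°, S=0.32, L=0.49
C = (1-|2L-1|)×S = (1-|-0.02|)×0.32 = 0.3136
H' = H/60 = 110/60 ≈ 1.8333; X = C×(1-|H' mod 2 - 1|) ≈ 0.0523
m = L - C/2 = 0.49 - 0.1568 = 0.3332
Sector ⌊H'⌋ = 1 → (R',G',B') = (≈0.0523, 0.3136, 0.0)
RGB = ((R'+m)×255, (G'+m)×255, (B'+m)×255) = (98.294, 164.934, 84.966)
Round half up → RGB(98, 165, 85)


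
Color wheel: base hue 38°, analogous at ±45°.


Base hue: 38°
Left analog: (38 - 45) mod 360 = 353°
Right analog: (38 + 45) mod 360 = 83°
Analogous hues = 353° and 83°


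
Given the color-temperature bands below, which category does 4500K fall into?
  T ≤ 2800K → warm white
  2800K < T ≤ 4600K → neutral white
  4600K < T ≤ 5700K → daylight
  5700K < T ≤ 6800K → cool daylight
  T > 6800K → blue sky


Temperature: 4500K
2800K < 4500K ≤ 4600K → neutral white
Classification: neutral white


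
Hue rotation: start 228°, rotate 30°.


New hue = (H + rotation) mod 360
New hue = (228 + 30) mod 360
= 258 mod 360
= 258°


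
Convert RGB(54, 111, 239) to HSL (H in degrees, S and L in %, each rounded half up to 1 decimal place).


Normalize: R'=54/255≈0.2118, G'=111/255≈0.4353, B'=239/255≈0.9373
Max=239/255, Min=54/255, Δ=Max-Min=185/255
L = (Max+Min)/2 = (239+54)/510 = 293/510 = 0.57450… → L = 57.5%
L > 0.5 → S = Δ/(2-Max-Min) = 185/(510-239-54) = 185/217 = 0.85253… → S = 85.3%
(the 1/255 factors cancel in S and H, so raw channel differences can be used)
Max is B' → H = 60 × ((R-G)/Δ + 4) = 60 × ((54-111)/185 + 4)
  -57/185 + 4 = -0.3081… + 4 = 3.6918…
  H = 60 × 3.6918… = 221.513…° → H = 221.5°
= HSL(221.5°, 85.3%, 57.5%)


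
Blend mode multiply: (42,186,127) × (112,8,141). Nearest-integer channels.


Multiply: C = A×B/255, rounded to nearest integer
R: 42×112/255 = 4704/255 ≈ 18.447 → 18
G: 186×8/255 = 1488/255 ≈ 5.835 → 6
B: 127×141/255 = 17907/255 ≈ 70.224 → 70
= RGB(18, 6, 70)


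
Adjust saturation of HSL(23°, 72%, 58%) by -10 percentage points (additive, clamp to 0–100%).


Original S = 72%
Adjustment = -10 percentage points
New S = 72 + (-10) = 62
Clamp to [0, 100] → 62
= HSL(23°, 62%, 58%)


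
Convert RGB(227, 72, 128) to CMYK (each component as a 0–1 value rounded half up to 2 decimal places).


R'=227/255≈0.8902, G'=72/255≈0.2824, B'=128/255≈0.5020
K = 1 - max(R',G',B') = 1 - 227/255 = 28/255 = 0.10980… → 0.11
(1-R'-K)/(1-K) simplifies to (max-R)/max with max = 227:
C = (227-227)/227 = 0/227 = 0 → 0.00
M = (227-72)/227 = 155/227 = 0.68281… → 0.68
Y = (227-128)/227 = 99/227 = 0.43612… → 0.44
= CMYK(0.00, 0.68, 0.44, 0.11)


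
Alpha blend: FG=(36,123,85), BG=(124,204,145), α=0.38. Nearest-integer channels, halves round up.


C = α×F + (1-α)×B, with 1-α = 0.62
R: 0.38×36 + 0.62×124 = 13.68 + 76.88 = 90.56 → 91
G: 0.38×123 + 0.62×204 = 46.74 + 126.48 = 173.22 → 173
B: 0.38×85 + 0.62×145 = 32.30 + 89.90 = 122.20 → 122
= RGB(91, 173, 122)


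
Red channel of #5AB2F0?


Color: #5AB2F0
R = 5A = 90
G = B2 = 178
B = F0 = 240
Red = 90


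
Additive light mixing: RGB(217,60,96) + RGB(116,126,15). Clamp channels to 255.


Additive: each channel = min(255, C₁+C₂)
R: 217+116 = 333 → 255
G: 60+126 = 186 → 186
B: 96+15 = 111 → 111
= RGB(255, 186, 111)


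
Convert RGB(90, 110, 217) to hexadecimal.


R = 90 → 5A (hex)
G = 110 → 6E (hex)
B = 217 → D9 (hex)
Hex = #5A6ED9


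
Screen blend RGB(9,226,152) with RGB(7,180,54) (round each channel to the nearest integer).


Screen: C = 255 - (255-A)×(255-B)/255, rounded to nearest integer
R: 255 - (255-9)×(255-7)/255 = 255 - 61008/255 ≈ 255 - 239.247 = 15.753 → 16
G: 255 - (255-226)×(255-180)/255 = 255 - 2175/255 ≈ 255 - 8.529 = 246.471 → 246
B: 255 - (255-152)×(255-54)/255 = 255 - 20703/255 ≈ 255 - 81.188 = 173.812 → 174
= RGB(16, 246, 174)


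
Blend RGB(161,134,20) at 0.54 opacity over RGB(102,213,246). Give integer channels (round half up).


C = α×F + (1-α)×B, with 1-α = 0.46
R: 0.54×161 + 0.46×102 = 86.94 + 46.92 = 133.86 → 134
G: 0.54×134 + 0.46×213 = 72.36 + 97.98 = 170.34 → 170
B: 0.54×20 + 0.46×246 = 10.80 + 113.16 = 123.96 → 124
= RGB(134, 170, 124)


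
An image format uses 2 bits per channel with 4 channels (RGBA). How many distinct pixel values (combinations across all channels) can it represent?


Total bits = 2 bits/channel × 4 channels = 8 bits
Distinct pixel values = 2^8
= 256 pixel values


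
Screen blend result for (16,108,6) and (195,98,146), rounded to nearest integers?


Screen: C = 255 - (255-A)×(255-B)/255, rounded to nearest integer
R: 255 - (255-16)×(255-195)/255 = 255 - 14340/255 ≈ 255 - 56.235 = 198.765 → 199
G: 255 - (255-108)×(255-98)/255 = 255 - 23079/255 ≈ 255 - 90.506 = 164.494 → 164
B: 255 - (255-6)×(255-146)/255 = 255 - 27141/255 ≈ 255 - 106.435 = 148.565 → 149
= RGB(199, 164, 149)


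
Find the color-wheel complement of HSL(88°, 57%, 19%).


Complement = opposite side of color wheel = hue + 180°
H' = (88 + 180) mod 360 = 268°
S and L unchanged.
= HSL(268°, 57%, 19%)


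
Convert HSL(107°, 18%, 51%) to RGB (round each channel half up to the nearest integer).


H=107°, S=0.18, L=0.51
C = (1-|2L-1|)×S = (1-|0.02|)×0.18 = 0.1764
H' = H/60 = 107/60 ≈ 1.7833; X = C×(1-|H' mod 2 - 1|) = 0.03822
m = L - C/2 = 0.51 - 0.0882 = 0.4218
Sector ⌊H'⌋ = 1 → (R',G',B') = (0.03822, 0.1764, 0.0)
RGB = ((R'+m)×255, (G'+m)×255, (B'+m)×255) = (117.3051, 152.541, 107.559)
Round half up → RGB(117, 153, 108)


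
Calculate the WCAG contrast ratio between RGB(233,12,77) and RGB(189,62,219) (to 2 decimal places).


Linearize each sRGB channel c=v/255: c/12.92 if c ≤ 0.04045 else ((c+0.055)/1.055)^2.4
L = 0.2126×R_lin + 0.7152×G_lin + 0.0722×B_lin
Color 1 (233,12,77):
  R=233: 233/255≈0.9137 > 0.04045 → ((0.9137+0.055)/1.055)^2.4 ≈ 0.81485
  G=12: 12/255≈0.0471 > 0.04045 → ((0.0471+0.055)/1.055)^2.4 ≈ 0.00368
  B=77: 77/255≈0.3020 > 0.04045 → ((0.3020+0.055)/1.055)^2.4 ≈ 0.07421
  L1 = 0.2126×0.81485 + 0.7152×0.00368 + 0.0722×0.07421 ≈ 0.18122
Color 2 (189,62,219):
  R=189: 189/255≈0.7412 > 0.04045 → ((0.7412+0.055)/1.055)^2.4 ≈ 0.50888
  G=62: 62/255≈0.2431 > 0.04045 → ((0.2431+0.055)/1.055)^2.4 ≈ 0.04817
  B=219: 219/255≈0.8588 > 0.04045 → ((0.8588+0.055)/1.055)^2.4 ≈ 0.70838
  L2 = 0.2126×0.50888 + 0.7152×0.04817 + 0.0722×0.70838 ≈ 0.19379
Lighter = 0.19379, Darker = 0.18122
Ratio = (L_lighter + 0.05) / (L_darker + 0.05)
Ratio = (0.19379 + 0.05) / (0.18122 + 0.05) = 0.24379 / 0.23122 ≈ 1.0543
Ratio ≈ 1.05:1


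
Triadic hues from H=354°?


Triadic: equally spaced at 120° intervals
H1 = 354°
H2 = (354 + 120) mod 360 = 114°
H3 = (354 + 240) mod 360 = 234°
Triadic = 354°, 114°, 234°


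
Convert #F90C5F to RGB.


F9 → 249 (R)
0C → 12 (G)
5F → 95 (B)
= RGB(249, 12, 95)


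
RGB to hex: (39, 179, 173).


R = 39 → 27 (hex)
G = 179 → B3 (hex)
B = 173 → AD (hex)
Hex = #27B3AD


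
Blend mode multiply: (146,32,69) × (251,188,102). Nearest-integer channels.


Multiply: C = A×B/255, rounded to nearest integer
R: 146×251/255 = 36646/255 ≈ 143.710 → 144
G: 32×188/255 = 6016/255 ≈ 23.592 → 24
B: 69×102/255 = 7038/255 ≈ 27.600 → 28
= RGB(144, 24, 28)


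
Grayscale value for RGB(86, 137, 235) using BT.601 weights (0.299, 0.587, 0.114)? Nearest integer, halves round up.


Gray = 0.299×R + 0.587×G + 0.114×B
Gray = 0.299×86 + 0.587×137 + 0.114×235
Gray = 25.714 + 80.419 + 26.790
Gray = 132.923 → round half up → 133
Gray = 133


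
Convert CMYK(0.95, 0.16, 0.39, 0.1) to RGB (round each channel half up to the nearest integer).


R = 255 × (1-C) × (1-K) = 255 × 0.05 × 0.90 = 11.475 → 11
G = 255 × (1-M) × (1-K) = 255 × 0.84 × 0.90 = 192.78 → 193
B = 255 × (1-Y) × (1-K) = 255 × 0.61 × 0.90 = 139.995 → 140
= RGB(11, 193, 140)


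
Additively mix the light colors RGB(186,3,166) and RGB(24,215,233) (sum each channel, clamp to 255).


Additive: each channel = min(255, C₁+C₂)
R: 186+24 = 210 → 210
G: 3+215 = 218 → 218
B: 166+233 = 399 → 255
= RGB(210, 218, 255)


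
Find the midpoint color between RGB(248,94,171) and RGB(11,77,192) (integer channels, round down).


Midpoint: each channel = ⌊(C₁+C₂)/2⌋
R: ⌊(248+11)/2⌋ = 129
G: ⌊(94+77)/2⌋ = 85
B: ⌊(171+192)/2⌋ = 181
= RGB(129, 85, 181)


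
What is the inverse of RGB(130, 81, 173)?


Invert: (255-R, 255-G, 255-B)
R: 255-130 = 125
G: 255-81 = 174
B: 255-173 = 82
= RGB(125, 174, 82)


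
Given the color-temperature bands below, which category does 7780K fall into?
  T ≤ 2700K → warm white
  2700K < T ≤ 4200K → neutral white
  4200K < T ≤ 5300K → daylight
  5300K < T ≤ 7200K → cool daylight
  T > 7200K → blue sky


Temperature: 7780K
7780K > 7200K → blue sky
Classification: blue sky


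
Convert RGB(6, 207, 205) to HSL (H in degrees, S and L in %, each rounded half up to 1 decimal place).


Normalize: R'=6/255≈0.0235, G'=207/255≈0.8118, B'=205/255≈0.8039
Max=207/255, Min=6/255, Δ=Max-Min=201/255
L = (Max+Min)/2 = (207+6)/510 = 213/510 = 0.41764… → L = 41.8%
L ≤ 0.5 → S = Δ/(Max+Min) = 201/(207+6) = 201/213 = 0.94366… → S = 94.4%
(the 1/255 factors cancel in S and H, so raw channel differences can be used)
Max is G' → H = 60 × ((B-R)/Δ + 2) = 60 × ((205-6)/201 + 2)
  199/201 + 2 = 0.9900… + 2 = 2.9900…
  H = 60 × 2.9900… = 179.402…° → H = 179.4°
= HSL(179.4°, 94.4%, 41.8%)


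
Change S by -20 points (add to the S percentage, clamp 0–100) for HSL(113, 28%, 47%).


Original S = 28%
Adjustment = -20 percentage points
New S = 28 + (-20) = 8
Clamp to [0, 100] → 8
= HSL(113°, 8%, 47%)


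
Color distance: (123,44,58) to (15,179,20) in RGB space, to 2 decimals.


d = √[(R₁-R₂)² + (G₁-G₂)² + (B₁-B₂)²]
d = √[(123-15)² + (44-179)² + (58-20)²]
d = √[11664 + 18225 + 1444]
d = √31333
d ≈ 177.01


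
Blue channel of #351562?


Color: #351562
R = 35 = 53
G = 15 = 21
B = 62 = 98
Blue = 98


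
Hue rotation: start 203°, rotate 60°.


New hue = (H + rotation) mod 360
New hue = (203 + 60) mod 360
= 263 mod 360
= 263°


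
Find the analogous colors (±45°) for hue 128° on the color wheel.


Base hue: 128°
Left analog: (128 - 45) mod 360 = 83°
Right analog: (128 + 45) mod 360 = 173°
Analogous hues = 83° and 173°


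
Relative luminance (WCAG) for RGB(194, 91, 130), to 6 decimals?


Linearize each channel (sRGB transfer function): c = v/255; c_lin = c/12.92 if c ≤ 0.04045, else ((c+0.055)/1.055)^2.4
  R: 194/255 ≈ 0.760784 > 0.04045 → ((0.760784+0.055)/1.055)^2.4 ≈ 0.539479
  G: 91/255 ≈ 0.356863 > 0.04045 → ((0.356863+0.055)/1.055)^2.4 ≈ 0.104616
  B: 130/255 ≈ 0.509804 > 0.04045 → ((0.509804+0.055)/1.055)^2.4 ≈ 0.223228
R_lin = 0.539479, G_lin = 0.104616, B_lin = 0.223228
L = 0.2126×R + 0.7152×G + 0.0722×B
L = 0.2126×0.539479 + 0.7152×0.104616 + 0.0722×0.223228
L ≈ 0.205632


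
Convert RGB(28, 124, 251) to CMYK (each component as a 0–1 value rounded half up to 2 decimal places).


R'=28/255≈0.1098, G'=124/255≈0.4863, B'=251/255≈0.9843
K = 1 - max(R',G',B') = 1 - 251/255 = 4/255 = 0.01568… → 0.02
(1-R'-K)/(1-K) simplifies to (max-R)/max with max = 251:
C = (251-28)/251 = 223/251 = 0.88844… → 0.89
M = (251-124)/251 = 127/251 = 0.50597… → 0.51
Y = (251-251)/251 = 0/251 = 0 → 0.00
= CMYK(0.89, 0.51, 0.00, 0.02)


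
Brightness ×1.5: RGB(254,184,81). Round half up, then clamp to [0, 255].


Multiply each channel by 1.5, round half up, clamp to [0, 255]
R: 254×1.5 = 381 → clamp → 255
G: 184×1.5 = 276 → clamp → 255
B: 81×1.5 = 121.5 → round → 122
= RGB(255, 255, 122)


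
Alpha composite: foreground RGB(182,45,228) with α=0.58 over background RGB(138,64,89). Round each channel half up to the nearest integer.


C = α×F + (1-α)×B, with 1-α = 0.42
R: 0.58×182 + 0.42×138 = 105.56 + 57.96 = 163.52 → 164
G: 0.58×45 + 0.42×64 = 26.10 + 26.88 = 52.98 → 53
B: 0.58×228 + 0.42×89 = 132.24 + 37.38 = 169.62 → 170
= RGB(164, 53, 170)


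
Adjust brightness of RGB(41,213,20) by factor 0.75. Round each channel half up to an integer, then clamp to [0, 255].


Multiply each channel by 0.75, round half up, clamp to [0, 255]
R: 41×0.75 = 30.75 → round → 31
G: 213×0.75 = 159.75 → round → 160
B: 20×0.75 = 15
= RGB(31, 160, 15)


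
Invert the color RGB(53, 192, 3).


Invert: (255-R, 255-G, 255-B)
R: 255-53 = 202
G: 255-192 = 63
B: 255-3 = 252
= RGB(202, 63, 252)


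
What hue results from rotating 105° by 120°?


New hue = (H + rotation) mod 360
New hue = (105 + 120) mod 360
= 225 mod 360
= 225°


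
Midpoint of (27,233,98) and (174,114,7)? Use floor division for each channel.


Midpoint: each channel = ⌊(C₁+C₂)/2⌋
R: ⌊(27+174)/2⌋ = 100
G: ⌊(233+114)/2⌋ = 173
B: ⌊(98+7)/2⌋ = 52
= RGB(100, 173, 52)


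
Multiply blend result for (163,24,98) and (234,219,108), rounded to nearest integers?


Multiply: C = A×B/255, rounded to nearest integer
R: 163×234/255 = 38142/255 ≈ 149.576 → 150
G: 24×219/255 = 5256/255 ≈ 20.612 → 21
B: 98×108/255 = 10584/255 ≈ 41.506 → 42
= RGB(150, 21, 42)


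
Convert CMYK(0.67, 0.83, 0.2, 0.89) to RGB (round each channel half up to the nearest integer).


R = 255 × (1-C) × (1-K) = 255 × 0.33 × 0.11 = 9.2565 → 9
G = 255 × (1-M) × (1-K) = 255 × 0.17 × 0.11 = 4.7685 → 5
B = 255 × (1-Y) × (1-K) = 255 × 0.80 × 0.11 = 22.44 → 22
= RGB(9, 5, 22)


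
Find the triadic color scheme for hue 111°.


Triadic: equally spaced at 120° intervals
H1 = 111°
H2 = (111 + 120) mod 360 = 231°
H3 = (111 + 240) mod 360 = 351°
Triadic = 111°, 231°, 351°


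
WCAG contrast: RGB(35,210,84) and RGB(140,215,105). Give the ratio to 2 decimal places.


Linearize each sRGB channel c=v/255: c/12.92 if c ≤ 0.04045 else ((c+0.055)/1.055)^2.4
L = 0.2126×R_lin + 0.7152×G_lin + 0.0722×B_lin
Color 1 (35,210,84):
  R=35: 35/255≈0.1373 > 0.04045 → ((0.1373+0.055)/1.055)^2.4 ≈ 0.01681
  G=210: 210/255≈0.8235 > 0.04045 → ((0.8235+0.055)/1.055)^2.4 ≈ 0.64448
  B=84: 84/255≈0.3294 > 0.04045 → ((0.3294+0.055)/1.055)^2.4 ≈ 0.08866
  L1 = 0.2126×0.01681 + 0.7152×0.64448 + 0.0722×0.08866 ≈ 0.47091
Color 2 (140,215,105):
  R=140: 140/255≈0.5490 > 0.04045 → ((0.5490+0.055)/1.055)^2.4 ≈ 0.26225
  G=215: 215/255≈0.8431 > 0.04045 → ((0.8431+0.055)/1.055)^2.4 ≈ 0.67954
  B=105: 105/255≈0.4118 > 0.04045 → ((0.4118+0.055)/1.055)^2.4 ≈ 0.14126
  L2 = 0.2126×0.26225 + 0.7152×0.67954 + 0.0722×0.14126 ≈ 0.55196
Lighter = 0.55196, Darker = 0.47091
Ratio = (L_lighter + 0.05) / (L_darker + 0.05)
Ratio = (0.55196 + 0.05) / (0.47091 + 0.05) = 0.60196 / 0.52091 ≈ 1.1556
Ratio ≈ 1.16:1


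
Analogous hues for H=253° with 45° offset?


Base hue: 253°
Left analog: (253 - 45) mod 360 = 208°
Right analog: (253 + 45) mod 360 = 298°
Analogous hues = 208° and 298°


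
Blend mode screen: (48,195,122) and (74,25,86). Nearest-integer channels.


Screen: C = 255 - (255-A)×(255-B)/255, rounded to nearest integer
R: 255 - (255-48)×(255-74)/255 = 255 - 37467/255 ≈ 255 - 146.929 = 108.071 → 108
G: 255 - (255-195)×(255-25)/255 = 255 - 13800/255 ≈ 255 - 54.118 = 200.882 → 201
B: 255 - (255-122)×(255-86)/255 = 255 - 22477/255 ≈ 255 - 88.145 = 166.855 → 167
= RGB(108, 201, 167)


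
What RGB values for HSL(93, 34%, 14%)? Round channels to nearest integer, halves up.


H=93°, S=0.34, L=0.14
C = (1-|2L-1|)×S = (1-|-0.72|)×0.34 = 0.0952
H' = H/60 = 93/60 ≈ 1.5500; X = C×(1-|H' mod 2 - 1|) = 0.04284
m = L - C/2 = 0.14 - 0.0476 = 0.0924
Sector ⌊H'⌋ = 1 → (R',G',B') = (0.04284, 0.0952, 0.0)
RGB = ((R'+m)×255, (G'+m)×255, (B'+m)×255) = (34.4862, 47.838, 23.562)
Round half up → RGB(34, 48, 24)


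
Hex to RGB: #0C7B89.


0C → 12 (R)
7B → 123 (G)
89 → 137 (B)
= RGB(12, 123, 137)


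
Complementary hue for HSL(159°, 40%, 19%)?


Complement = opposite side of color wheel = hue + 180°
H' = (159 + 180) mod 360 = 339°
S and L unchanged.
= HSL(339°, 40%, 19%)


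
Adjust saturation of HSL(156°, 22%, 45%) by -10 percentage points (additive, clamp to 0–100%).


Original S = 22%
Adjustment = -10 percentage points
New S = 22 + (-10) = 12
Clamp to [0, 100] → 12
= HSL(156°, 12%, 45%)


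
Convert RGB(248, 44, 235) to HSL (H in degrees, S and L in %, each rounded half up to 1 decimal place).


Normalize: R'=248/255≈0.9725, G'=44/255≈0.1725, B'=235/255≈0.9216
Max=248/255, Min=44/255, Δ=Max-Min=204/255
L = (Max+Min)/2 = (248+44)/510 = 292/510 = 0.57254… → L = 57.3%
L > 0.5 → S = Δ/(2-Max-Min) = 204/(510-248-44) = 204/218 = 0.93577… → S = 93.6%
(the 1/255 factors cancel in S and H, so raw channel differences can be used)
Max is R' → H = 60 × (((G-B)/Δ) mod 6) = 60 × (((44-235)/204) mod 6)
  (-191)/204 = -0.9362…; negative, so add 6 → 5.0637…
  H = 60 × 5.0637… = 303.823…° → H = 303.8°
= HSL(303.8°, 93.6%, 57.3%)


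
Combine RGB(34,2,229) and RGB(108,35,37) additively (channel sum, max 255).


Additive: each channel = min(255, C₁+C₂)
R: 34+108 = 142 → 142
G: 2+35 = 37 → 37
B: 229+37 = 266 → 255
= RGB(142, 37, 255)


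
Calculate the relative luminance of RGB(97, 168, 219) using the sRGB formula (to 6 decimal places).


Linearize each channel (sRGB transfer function): c = v/255; c_lin = c/12.92 if c ≤ 0.04045, else ((c+0.055)/1.055)^2.4
  R: 97/255 ≈ 0.380392 > 0.04045 → ((0.380392+0.055)/1.055)^2.4 ≈ 0.119538
  G: 168/255 ≈ 0.658824 > 0.04045 → ((0.658824+0.055)/1.055)^2.4 ≈ 0.391572
  B: 219/255 ≈ 0.858824 > 0.04045 → ((0.858824+0.055)/1.055)^2.4 ≈ 0.708376
R_lin = 0.119538, G_lin = 0.391572, B_lin = 0.708376
L = 0.2126×R + 0.7152×G + 0.0722×B
L = 0.2126×0.119538 + 0.7152×0.391572 + 0.0722×0.708376
L ≈ 0.356611


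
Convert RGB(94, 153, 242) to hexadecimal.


R = 94 → 5E (hex)
G = 153 → 99 (hex)
B = 242 → F2 (hex)
Hex = #5E99F2


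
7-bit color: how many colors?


Colors = 2^bits = 2^7
= 128 colors


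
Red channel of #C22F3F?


Color: #C22F3F
R = C2 = 194
G = 2F = 47
B = 3F = 63
Red = 194


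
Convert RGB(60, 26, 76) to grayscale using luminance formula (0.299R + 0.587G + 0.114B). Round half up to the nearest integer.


Gray = 0.299×R + 0.587×G + 0.114×B
Gray = 0.299×60 + 0.587×26 + 0.114×76
Gray = 17.940 + 15.262 + 8.664
Gray = 41.866 → round half up → 42
Gray = 42


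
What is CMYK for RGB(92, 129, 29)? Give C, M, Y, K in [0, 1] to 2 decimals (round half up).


R'=92/255≈0.3608, G'=129/255≈0.5059, B'=29/255≈0.1137
K = 1 - max(R',G',B') = 1 - 129/255 = 126/255 = 0.49411… → 0.49
(1-R'-K)/(1-K) simplifies to (max-R)/max with max = 129:
C = (129-92)/129 = 37/129 = 0.28682… → 0.29
M = (129-129)/129 = 0/129 = 0 → 0.00
Y = (129-29)/129 = 100/129 = 0.77519… → 0.78
= CMYK(0.29, 0.00, 0.78, 0.49)


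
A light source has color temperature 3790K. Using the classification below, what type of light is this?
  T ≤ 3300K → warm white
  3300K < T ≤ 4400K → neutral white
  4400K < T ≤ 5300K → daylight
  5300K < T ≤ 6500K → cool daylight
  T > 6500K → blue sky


Temperature: 3790K
3300K < 3790K ≤ 4400K → neutral white
Classification: neutral white


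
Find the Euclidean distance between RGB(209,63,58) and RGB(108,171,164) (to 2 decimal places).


d = √[(R₁-R₂)² + (G₁-G₂)² + (B₁-B₂)²]
d = √[(209-108)² + (63-171)² + (58-164)²]
d = √[10201 + 11664 + 11236]
d = √33101
d ≈ 181.94


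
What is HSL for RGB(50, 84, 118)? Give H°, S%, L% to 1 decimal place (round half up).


Normalize: R'=50/255≈0.1961, G'=84/255≈0.3294, B'=118/255≈0.4627
Max=118/255, Min=50/255, Δ=Max-Min=68/255
L = (Max+Min)/2 = (118+50)/510 = 168/510 = 0.32941… → L = 32.9%
L ≤ 0.5 → S = Δ/(Max+Min) = 68/(118+50) = 68/168 = 0.40476… → S = 40.5%
(the 1/255 factors cancel in S and H, so raw channel differences can be used)
Max is B' → H = 60 × ((R-G)/Δ + 4) = 60 × ((50-84)/68 + 4)
  -34/68 + 4 = -0.5 + 4 = 3.5
  H = 60 × 3.5 = 210° → H = 210.0°
= HSL(210.0°, 40.5%, 32.9%)


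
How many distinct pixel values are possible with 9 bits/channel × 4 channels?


Total bits = 9 bits/channel × 4 channels = 36 bits
Distinct pixel values = 2^36
= 68,719,476,736 pixel values


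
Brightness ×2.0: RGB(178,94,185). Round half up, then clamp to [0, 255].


Multiply each channel by 2.0, round half up, clamp to [0, 255]
R: 178×2.0 = 356 → clamp → 255
G: 94×2.0 = 188
B: 185×2.0 = 370 → clamp → 255
= RGB(255, 188, 255)


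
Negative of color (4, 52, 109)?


Invert: (255-R, 255-G, 255-B)
R: 255-4 = 251
G: 255-52 = 203
B: 255-109 = 146
= RGB(251, 203, 146)


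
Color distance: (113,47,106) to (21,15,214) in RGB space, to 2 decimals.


d = √[(R₁-R₂)² + (G₁-G₂)² + (B₁-B₂)²]
d = √[(113-21)² + (47-15)² + (106-214)²]
d = √[8464 + 1024 + 11664]
d = √21152
d ≈ 145.44


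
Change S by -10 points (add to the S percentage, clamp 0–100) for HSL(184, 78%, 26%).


Original S = 78%
Adjustment = -10 percentage points
New S = 78 + (-10) = 68
Clamp to [0, 100] → 68
= HSL(184°, 68%, 26%)


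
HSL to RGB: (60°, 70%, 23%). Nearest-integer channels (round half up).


H=60°, S=0.70, L=0.23
C = (1-|2L-1|)×S = (1-|-0.54|)×0.70 = 0.322
H' = H/60 = 60/60 ≈ 1.0000; X = C×(1-|H' mod 2 - 1|) = 0.322
m = L - C/2 = 0.23 - 0.161 = 0.069
Sector ⌊H'⌋ = 1 → (R',G',B') = (0.322, 0.322, 0.0)
RGB = ((R'+m)×255, (G'+m)×255, (B'+m)×255) = (99.705, 99.705, 17.595)
Round half up → RGB(100, 100, 18)


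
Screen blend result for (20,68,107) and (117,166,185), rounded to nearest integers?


Screen: C = 255 - (255-A)×(255-B)/255, rounded to nearest integer
R: 255 - (255-20)×(255-117)/255 = 255 - 32430/255 ≈ 255 - 127.176 = 127.824 → 128
G: 255 - (255-68)×(255-166)/255 = 255 - 16643/255 ≈ 255 - 65.267 = 189.733 → 190
B: 255 - (255-107)×(255-185)/255 = 255 - 10360/255 ≈ 255 - 40.627 = 214.373 → 214
= RGB(128, 190, 214)


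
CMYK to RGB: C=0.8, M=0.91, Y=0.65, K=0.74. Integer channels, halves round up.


R = 255 × (1-C) × (1-K) = 255 × 0.20 × 0.26 = 13.26 → 13
G = 255 × (1-M) × (1-K) = 255 × 0.09 × 0.26 = 5.967 → 6
B = 255 × (1-Y) × (1-K) = 255 × 0.35 × 0.26 = 23.205 → 23
= RGB(13, 6, 23)


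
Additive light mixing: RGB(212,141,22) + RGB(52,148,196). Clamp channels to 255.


Additive: each channel = min(255, C₁+C₂)
R: 212+52 = 264 → 255
G: 141+148 = 289 → 255
B: 22+196 = 218 → 218
= RGB(255, 255, 218)


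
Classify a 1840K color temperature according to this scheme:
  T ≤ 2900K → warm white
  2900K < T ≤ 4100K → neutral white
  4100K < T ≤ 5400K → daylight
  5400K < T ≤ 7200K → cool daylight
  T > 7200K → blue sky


Temperature: 1840K
1840K ≤ 2900K → warm white
Classification: warm white


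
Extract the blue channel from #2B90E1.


Color: #2B90E1
R = 2B = 43
G = 90 = 144
B = E1 = 225
Blue = 225


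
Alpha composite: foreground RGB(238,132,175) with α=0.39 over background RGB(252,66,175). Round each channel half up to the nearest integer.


C = α×F + (1-α)×B, with 1-α = 0.61
R: 0.39×238 + 0.61×252 = 92.82 + 153.72 = 246.54 → 247
G: 0.39×132 + 0.61×66 = 51.48 + 40.26 = 91.74 → 92
B: 0.39×175 + 0.61×175 = 68.25 + 106.75 = 175.00 → 175
= RGB(247, 92, 175)


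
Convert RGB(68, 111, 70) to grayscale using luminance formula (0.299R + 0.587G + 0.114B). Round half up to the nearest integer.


Gray = 0.299×R + 0.587×G + 0.114×B
Gray = 0.299×68 + 0.587×111 + 0.114×70
Gray = 20.332 + 65.157 + 7.980
Gray = 93.469 → round half up → 93
Gray = 93


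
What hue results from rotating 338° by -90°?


New hue = (H + rotation) mod 360
New hue = (338 -90) mod 360
= 248 mod 360
= 248°


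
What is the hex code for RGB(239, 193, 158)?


R = 239 → EF (hex)
G = 193 → C1 (hex)
B = 158 → 9E (hex)
Hex = #EFC19E


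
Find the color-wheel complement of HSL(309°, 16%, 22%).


Complement = opposite side of color wheel = hue + 180°
H' = (309 + 180) mod 360 = 129°
S and L unchanged.
= HSL(129°, 16%, 22%)


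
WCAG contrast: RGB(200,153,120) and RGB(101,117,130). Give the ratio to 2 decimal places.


Linearize each sRGB channel c=v/255: c/12.92 if c ≤ 0.04045 else ((c+0.055)/1.055)^2.4
L = 0.2126×R_lin + 0.7152×G_lin + 0.0722×B_lin
Color 1 (200,153,120):
  R=200: 200/255≈0.7843 > 0.04045 → ((0.7843+0.055)/1.055)^2.4 ≈ 0.57758
  G=153: 153/255≈0.6000 > 0.04045 → ((0.6000+0.055)/1.055)^2.4 ≈ 0.31855
  B=120: 120/255≈0.4706 > 0.04045 → ((0.4706+0.055)/1.055)^2.4 ≈ 0.18782
  L1 = 0.2126×0.57758 + 0.7152×0.31855 + 0.0722×0.18782 ≈ 0.36418
Color 2 (101,117,130):
  R=101: 101/255≈0.3961 > 0.04045 → ((0.3961+0.055)/1.055)^2.4 ≈ 0.13014
  G=117: 117/255≈0.4588 > 0.04045 → ((0.4588+0.055)/1.055)^2.4 ≈ 0.17789
  B=130: 130/255≈0.5098 > 0.04045 → ((0.5098+0.055)/1.055)^2.4 ≈ 0.22323
  L2 = 0.2126×0.13014 + 0.7152×0.17789 + 0.0722×0.22323 ≈ 0.17101
Lighter = 0.36418, Darker = 0.17101
Ratio = (L_lighter + 0.05) / (L_darker + 0.05)
Ratio = (0.36418 + 0.05) / (0.17101 + 0.05) = 0.41418 / 0.22101 ≈ 1.8740
Ratio ≈ 1.87:1


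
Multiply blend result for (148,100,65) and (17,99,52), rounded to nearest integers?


Multiply: C = A×B/255, rounded to nearest integer
R: 148×17/255 = 2516/255 ≈ 9.867 → 10
G: 100×99/255 = 9900/255 ≈ 38.824 → 39
B: 65×52/255 = 3380/255 ≈ 13.255 → 13
= RGB(10, 39, 13)


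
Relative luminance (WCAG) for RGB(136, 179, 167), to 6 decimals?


Linearize each channel (sRGB transfer function): c = v/255; c_lin = c/12.92 if c ≤ 0.04045, else ((c+0.055)/1.055)^2.4
  R: 136/255 ≈ 0.533333 > 0.04045 → ((0.533333+0.055)/1.055)^2.4 ≈ 0.246201
  G: 179/255 ≈ 0.701961 > 0.04045 → ((0.701961+0.055)/1.055)^2.4 ≈ 0.450786
  B: 167/255 ≈ 0.654902 > 0.04045 → ((0.654902+0.055)/1.055)^2.4 ≈ 0.386429
R_lin = 0.246201, G_lin = 0.450786, B_lin = 0.386429
L = 0.2126×R + 0.7152×G + 0.0722×B
L = 0.2126×0.246201 + 0.7152×0.450786 + 0.0722×0.386429
L ≈ 0.402645


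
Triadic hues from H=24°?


Triadic: equally spaced at 120° intervals
H1 = 24°
H2 = (24 + 120) mod 360 = 144°
H3 = (24 + 240) mod 360 = 264°
Triadic = 24°, 144°, 264°


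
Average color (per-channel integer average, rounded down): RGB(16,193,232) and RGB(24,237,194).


Midpoint: each channel = ⌊(C₁+C₂)/2⌋
R: ⌊(16+24)/2⌋ = 20
G: ⌊(193+237)/2⌋ = 215
B: ⌊(232+194)/2⌋ = 213
= RGB(20, 215, 213)


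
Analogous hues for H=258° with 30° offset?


Base hue: 258°
Left analog: (258 - 30) mod 360 = 228°
Right analog: (258 + 30) mod 360 = 288°
Analogous hues = 228° and 288°


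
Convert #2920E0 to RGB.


29 → 41 (R)
20 → 32 (G)
E0 → 224 (B)
= RGB(41, 32, 224)


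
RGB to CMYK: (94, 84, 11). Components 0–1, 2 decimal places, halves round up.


R'=94/255≈0.3686, G'=84/255≈0.3294, B'=11/255≈0.0431
K = 1 - max(R',G',B') = 1 - 94/255 = 161/255 = 0.63137… → 0.63
(1-R'-K)/(1-K) simplifies to (max-R)/max with max = 94:
C = (94-94)/94 = 0/94 = 0 → 0.00
M = (94-84)/94 = 10/94 = 0.10638… → 0.11
Y = (94-11)/94 = 83/94 = 0.88297… → 0.88
= CMYK(0.00, 0.11, 0.88, 0.63)


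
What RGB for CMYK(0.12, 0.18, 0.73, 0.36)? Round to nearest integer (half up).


R = 255 × (1-C) × (1-K) = 255 × 0.88 × 0.64 = 143.616 → 144
G = 255 × (1-M) × (1-K) = 255 × 0.82 × 0.64 = 133.824 → 134
B = 255 × (1-Y) × (1-K) = 255 × 0.27 × 0.64 = 44.064 → 44
= RGB(144, 134, 44)


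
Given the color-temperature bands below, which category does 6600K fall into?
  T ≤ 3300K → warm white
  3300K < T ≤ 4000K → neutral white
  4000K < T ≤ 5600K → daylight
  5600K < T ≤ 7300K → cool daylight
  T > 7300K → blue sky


Temperature: 6600K
5600K < 6600K ≤ 7300K → cool daylight
Classification: cool daylight


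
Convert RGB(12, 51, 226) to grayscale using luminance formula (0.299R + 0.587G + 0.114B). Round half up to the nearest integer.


Gray = 0.299×R + 0.587×G + 0.114×B
Gray = 0.299×12 + 0.587×51 + 0.114×226
Gray = 3.588 + 29.937 + 25.764
Gray = 59.289 → round half up → 59
Gray = 59
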